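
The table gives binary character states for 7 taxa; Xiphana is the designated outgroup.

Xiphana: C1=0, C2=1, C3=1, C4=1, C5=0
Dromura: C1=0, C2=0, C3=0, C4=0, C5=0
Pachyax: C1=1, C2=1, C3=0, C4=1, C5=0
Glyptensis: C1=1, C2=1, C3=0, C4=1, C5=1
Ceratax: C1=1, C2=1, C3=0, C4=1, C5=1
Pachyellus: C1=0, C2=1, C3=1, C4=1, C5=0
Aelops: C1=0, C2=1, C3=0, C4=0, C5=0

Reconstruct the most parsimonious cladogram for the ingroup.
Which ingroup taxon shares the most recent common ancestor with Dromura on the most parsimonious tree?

Character polarity is set by the outgroup: the derived state is whichever differs from the outgroup's state, so for C2, C3, C4 the derived state is '0', and for the remaining characters it is '1'.
Only Ceratax, Glyptensis, and Pachyax show the derived state '1' for C1, supporting them as a clade.
C2 (derived state '0') is unique to Dromura (autapomorphy; uninformative for grouping).
C3 (derived state '0') is shared by Aelops, Ceratax, Dromura, Glyptensis, and Pachyax — a synapomorphy uniting that clade.
C4 (derived state '0') is shared by Aelops and Dromura — a synapomorphy uniting that clade.
C5 (derived state '1') is shared by Ceratax and Glyptensis — a synapomorphy uniting that clade.
Most parsimonious ingroup topology: (((Dromura,Aelops),(Pachyax,(Glyptensis,Ceratax))),Pachyellus).
Dromura and Aelops form a cherry on this tree, so they are sister taxa.

Aelops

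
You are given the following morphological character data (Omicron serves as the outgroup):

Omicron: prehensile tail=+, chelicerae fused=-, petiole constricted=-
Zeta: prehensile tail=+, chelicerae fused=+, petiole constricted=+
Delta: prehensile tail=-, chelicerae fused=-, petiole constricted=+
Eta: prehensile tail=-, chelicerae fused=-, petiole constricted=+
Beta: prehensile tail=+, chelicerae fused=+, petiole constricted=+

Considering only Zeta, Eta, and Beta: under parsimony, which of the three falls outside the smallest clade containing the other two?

Character polarity is set by the outgroup: the derived state is whichever differs from the outgroup's state, so for prehensile tail the derived state is '-', and for the remaining characters it is '+'.
prehensile tail (derived state '-') is shared by Delta and Eta — a synapomorphy uniting that clade.
chelicerae fused: derived state '+' in Beta and Zeta only — synapomorphy for {Beta, Zeta}.
All ingroup taxa share the derived state '+' for petiole constricted; it defines the ingroup but does not resolve relationships within it.
Most parsimonious ingroup topology: ((Zeta,Beta),(Delta,Eta)).
Zeta and Beta share a more recent common ancestor with each other than either does with Eta, so Eta is the least closely related of the three.

Eta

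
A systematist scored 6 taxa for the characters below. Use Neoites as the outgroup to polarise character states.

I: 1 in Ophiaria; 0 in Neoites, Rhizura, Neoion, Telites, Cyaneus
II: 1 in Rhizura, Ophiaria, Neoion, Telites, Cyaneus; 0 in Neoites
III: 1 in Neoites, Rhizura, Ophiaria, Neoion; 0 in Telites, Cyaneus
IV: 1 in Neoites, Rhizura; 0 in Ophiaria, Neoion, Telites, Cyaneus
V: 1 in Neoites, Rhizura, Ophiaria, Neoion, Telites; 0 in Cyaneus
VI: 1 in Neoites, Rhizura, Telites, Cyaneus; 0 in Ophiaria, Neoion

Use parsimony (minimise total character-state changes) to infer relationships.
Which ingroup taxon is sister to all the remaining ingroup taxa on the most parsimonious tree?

Character polarity is set by the outgroup: the derived state is whichever differs from the outgroup's state, so for III, IV, V, VI the derived state is '0', and for the remaining characters it is '1'.
I: derived state '1' in Ophiaria only — an autapomorphy, so it tells us nothing about relationships among taxa.
II (derived state '1') is shared by all ingroup taxa — unites the whole ingroup.
III: derived state '0' in Cyaneus and Telites only — synapomorphy for {Cyaneus, Telites}.
Only Cyaneus, Neoion, Ophiaria, and Telites show the derived state '0' for IV, supporting them as a clade.
V (derived state '0') is unique to Cyaneus (autapomorphy; uninformative for grouping).
VI (derived state '0') is shared by Neoion and Ophiaria — a synapomorphy uniting that clade.
Most parsimonious ingroup topology: (Rhizura,((Ophiaria,Neoion),(Telites,Cyaneus))).
Rhizura is sister to the clade containing all other ingroup taxa, so it is the earliest-diverging (most basal) ingroup lineage.

Rhizura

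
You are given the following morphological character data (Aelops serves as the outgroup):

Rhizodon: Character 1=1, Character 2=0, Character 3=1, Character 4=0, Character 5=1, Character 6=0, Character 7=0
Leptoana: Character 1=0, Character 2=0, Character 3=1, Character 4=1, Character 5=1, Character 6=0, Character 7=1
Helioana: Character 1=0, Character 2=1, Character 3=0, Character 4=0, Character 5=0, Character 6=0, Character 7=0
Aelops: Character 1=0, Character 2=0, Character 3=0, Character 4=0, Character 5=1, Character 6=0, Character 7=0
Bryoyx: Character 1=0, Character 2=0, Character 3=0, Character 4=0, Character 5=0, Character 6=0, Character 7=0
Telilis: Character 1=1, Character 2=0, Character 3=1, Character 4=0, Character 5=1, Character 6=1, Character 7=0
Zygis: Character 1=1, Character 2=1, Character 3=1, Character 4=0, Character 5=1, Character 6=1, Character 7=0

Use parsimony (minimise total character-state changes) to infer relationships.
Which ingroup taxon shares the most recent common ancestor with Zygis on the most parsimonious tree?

Character polarity is set by the outgroup: the derived state is whichever differs from the outgroup's state, so for Character 5 the derived state is '0', and for the remaining characters it is '1'.
Character 1 (derived state '1') is shared by Rhizodon, Telilis, and Zygis — a synapomorphy uniting that clade.
Character 2 groups Helioana and Zygis, which is incompatible with the clades supported by the remaining characters; treating it as convergent (homoplasy) costs fewer steps than any alternative tree.
Character 3 (derived state '1') is shared by Leptoana, Rhizodon, Telilis, and Zygis — a synapomorphy uniting that clade.
Character 4: derived state '1' in Leptoana only — an autapomorphy, so it tells us nothing about relationships among taxa.
Character 5: derived state '0' in Bryoyx and Helioana only — synapomorphy for {Bryoyx, Helioana}.
Character 6 (derived state '1') is shared by Telilis and Zygis — a synapomorphy uniting that clade.
Character 7 (derived state '1') is unique to Leptoana (autapomorphy; uninformative for grouping).
Most parsimonious ingroup topology: ((((Zygis,Telilis),Rhizodon),Leptoana),(Helioana,Bryoyx)).
Zygis and Telilis form a cherry on this tree, so they are sister taxa.

Telilis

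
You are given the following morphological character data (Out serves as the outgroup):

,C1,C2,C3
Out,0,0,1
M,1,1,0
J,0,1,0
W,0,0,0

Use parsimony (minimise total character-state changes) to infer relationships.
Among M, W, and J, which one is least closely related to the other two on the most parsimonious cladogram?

W

Character polarity is set by the outgroup: the derived state is whichever differs from the outgroup's state, so for C3 the derived state is '0', and for the remaining characters it is '1'.
C1: derived state '1' in M only — an autapomorphy, so it tells us nothing about relationships among taxa.
Only J and M show the derived state '1' for C2, supporting them as a clade.
All ingroup taxa share the derived state '0' for C3; it defines the ingroup but does not resolve relationships within it.
Most parsimonious ingroup topology: ((M,J),W).
J and M share a more recent common ancestor with each other than either does with W, so W is the least closely related of the three.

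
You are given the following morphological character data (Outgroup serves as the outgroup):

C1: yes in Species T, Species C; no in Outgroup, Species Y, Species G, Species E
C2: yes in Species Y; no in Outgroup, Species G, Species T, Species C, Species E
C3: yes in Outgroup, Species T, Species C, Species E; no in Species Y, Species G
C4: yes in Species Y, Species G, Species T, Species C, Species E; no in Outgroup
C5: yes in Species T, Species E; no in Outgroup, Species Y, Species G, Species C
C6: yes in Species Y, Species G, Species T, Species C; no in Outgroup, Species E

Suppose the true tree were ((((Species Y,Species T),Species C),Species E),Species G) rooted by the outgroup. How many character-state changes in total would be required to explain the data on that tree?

Map each character onto ((((Species Y,Species T),Species C),Species E),Species G) (rooted by Outgroup) and count the minimum state changes it requires (Fitch parsimony):
C1: 2; C2: 1; C3: 2; C4: 1; C5: 2; C6: 2.
Total tree length = 10.

10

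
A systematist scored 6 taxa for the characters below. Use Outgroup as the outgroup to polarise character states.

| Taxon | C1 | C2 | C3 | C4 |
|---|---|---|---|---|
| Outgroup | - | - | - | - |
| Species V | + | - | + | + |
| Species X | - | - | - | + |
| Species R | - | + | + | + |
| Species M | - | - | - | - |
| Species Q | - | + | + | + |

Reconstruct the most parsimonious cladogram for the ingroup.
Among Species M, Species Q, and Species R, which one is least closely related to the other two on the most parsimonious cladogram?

Species M

The outgroup has state '-' for every character, so '+' is the derived state throughout.
C1: derived state '+' in Species V only — an autapomorphy, so it tells us nothing about relationships among taxa.
C2: derived state '+' in Species Q and Species R only — synapomorphy for {Species Q, Species R}.
C3: derived state '+' in Species Q, Species R, and Species V only — synapomorphy for {Species Q, Species R, Species V}.
C4 (derived state '+') is shared by Species Q, Species R, Species V, and Species X — a synapomorphy uniting that clade.
Most parsimonious ingroup topology: (((Species V,(Species R,Species Q)),Species X),Species M).
Species R and Species Q share a more recent common ancestor with each other than either does with Species M, so Species M is the least closely related of the three.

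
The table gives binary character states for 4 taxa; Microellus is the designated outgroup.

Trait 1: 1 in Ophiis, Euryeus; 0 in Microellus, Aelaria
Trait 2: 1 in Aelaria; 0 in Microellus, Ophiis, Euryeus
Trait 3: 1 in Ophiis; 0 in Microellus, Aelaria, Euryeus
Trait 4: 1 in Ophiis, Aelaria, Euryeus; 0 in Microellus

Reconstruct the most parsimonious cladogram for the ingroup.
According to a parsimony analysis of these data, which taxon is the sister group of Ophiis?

Euryeus

The outgroup has state '0' for every character, so '1' is the derived state throughout.
Trait 1 (derived state '1') is shared by Euryeus and Ophiis — a synapomorphy uniting that clade.
Trait 2 (derived state '1') is unique to Aelaria (autapomorphy; uninformative for grouping).
Trait 3: derived state '1' in Ophiis only — an autapomorphy, so it tells us nothing about relationships among taxa.
Trait 4 (derived state '1') is shared by all ingroup taxa — unites the whole ingroup.
Most parsimonious ingroup topology: ((Ophiis,Euryeus),Aelaria).
Ophiis and Euryeus form a cherry on this tree, so they are sister taxa.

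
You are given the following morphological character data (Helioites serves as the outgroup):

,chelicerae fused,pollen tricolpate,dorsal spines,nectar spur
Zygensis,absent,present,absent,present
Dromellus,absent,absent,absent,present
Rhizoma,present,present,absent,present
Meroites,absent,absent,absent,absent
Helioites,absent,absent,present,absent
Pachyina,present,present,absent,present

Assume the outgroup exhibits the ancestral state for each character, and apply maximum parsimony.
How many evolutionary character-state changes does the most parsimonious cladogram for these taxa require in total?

Character polarity is set by the outgroup: the derived state is whichever differs from the outgroup's state, so for dorsal spines the derived state is 'absent', and for the remaining characters it is 'present'.
chelicerae fused: derived state 'present' in Pachyina and Rhizoma only — synapomorphy for {Pachyina, Rhizoma}.
Only Pachyina, Rhizoma, and Zygensis show the derived state 'present' for pollen tricolpate, supporting them as a clade.
All ingroup taxa share the derived state 'absent' for dorsal spines; it defines the ingroup but does not resolve relationships within it.
nectar spur: derived state 'present' in Dromellus, Pachyina, Rhizoma, and Zygensis only — synapomorphy for {Dromellus, Pachyina, Rhizoma, Zygensis}.
Most parsimonious ingroup topology: (Meroites,(Dromellus,(Zygensis,(Rhizoma,Pachyina)))).
Changes per character on this tree: chelicerae fused: 1; pollen tricolpate: 1; dorsal spines: 1; nectar spur: 1.
Total = 4.

4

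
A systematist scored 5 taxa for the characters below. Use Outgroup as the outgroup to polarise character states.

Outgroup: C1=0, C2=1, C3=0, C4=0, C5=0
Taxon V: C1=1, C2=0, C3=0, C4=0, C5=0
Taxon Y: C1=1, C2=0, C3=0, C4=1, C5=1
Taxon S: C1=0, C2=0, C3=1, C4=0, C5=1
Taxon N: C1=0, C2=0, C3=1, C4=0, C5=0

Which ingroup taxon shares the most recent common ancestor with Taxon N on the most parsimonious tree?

Taxon S

Character polarity is set by the outgroup: the derived state is whichever differs from the outgroup's state, so for C2 the derived state is '0', and for the remaining characters it is '1'.
C1 (derived state '1') is shared by Taxon V and Taxon Y — a synapomorphy uniting that clade.
C2 (derived state '0') is shared by all ingroup taxa — unites the whole ingroup.
C3 (derived state '1') is shared by Taxon N and Taxon S — a synapomorphy uniting that clade.
C4 (derived state '1') is unique to Taxon Y (autapomorphy; uninformative for grouping).
C5 (state '1') occurs in Taxon S and Taxon Y but conflicts with the nesting implied by the other characters — most parsimoniously interpreted as homoplasy.
Most parsimonious ingroup topology: ((Taxon V,Taxon Y),(Taxon S,Taxon N)).
Taxon N and Taxon S form a cherry on this tree, so they are sister taxa.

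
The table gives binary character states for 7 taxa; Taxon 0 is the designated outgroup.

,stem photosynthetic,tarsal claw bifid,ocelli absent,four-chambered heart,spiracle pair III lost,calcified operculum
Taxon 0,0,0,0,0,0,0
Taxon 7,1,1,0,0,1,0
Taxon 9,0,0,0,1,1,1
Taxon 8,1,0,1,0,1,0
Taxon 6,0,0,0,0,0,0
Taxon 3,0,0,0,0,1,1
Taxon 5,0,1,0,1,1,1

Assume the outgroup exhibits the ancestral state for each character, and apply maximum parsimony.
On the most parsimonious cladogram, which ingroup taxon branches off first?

The outgroup has state '0' for every character, so '1' is the derived state throughout.
stem photosynthetic (derived state '1') is shared by Taxon 7 and Taxon 8 — a synapomorphy uniting that clade.
tarsal claw bifid (state '1') occurs in Taxon 5 and Taxon 7 but conflicts with the nesting implied by the other characters — most parsimoniously interpreted as homoplasy.
ocelli absent (derived state '1') is unique to Taxon 8 (autapomorphy; uninformative for grouping).
four-chambered heart (derived state '1') is shared by Taxon 5 and Taxon 9 — a synapomorphy uniting that clade.
Only Taxon 3, Taxon 5, Taxon 7, Taxon 8, and Taxon 9 show the derived state '1' for spiracle pair III lost, supporting them as a clade.
calcified operculum (derived state '1') is shared by Taxon 3, Taxon 5, and Taxon 9 — a synapomorphy uniting that clade.
Most parsimonious ingroup topology: (((Taxon 7,Taxon 8),((Taxon 9,Taxon 5),Taxon 3)),Taxon 6).
Taxon 6 is sister to the clade containing all other ingroup taxa, so it is the earliest-diverging (most basal) ingroup lineage.

Taxon 6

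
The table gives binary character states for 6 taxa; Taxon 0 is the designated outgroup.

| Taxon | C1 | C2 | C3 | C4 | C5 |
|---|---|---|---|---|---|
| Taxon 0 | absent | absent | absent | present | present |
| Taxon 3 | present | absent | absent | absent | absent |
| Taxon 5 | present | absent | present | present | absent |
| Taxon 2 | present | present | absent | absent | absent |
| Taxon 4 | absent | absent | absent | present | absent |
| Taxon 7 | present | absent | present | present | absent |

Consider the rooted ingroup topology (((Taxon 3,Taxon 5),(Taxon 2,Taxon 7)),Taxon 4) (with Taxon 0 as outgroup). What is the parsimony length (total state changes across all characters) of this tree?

Map each character onto (((Taxon 3,Taxon 5),(Taxon 2,Taxon 7)),Taxon 4) (rooted by Taxon 0) and count the minimum state changes it requires (Fitch parsimony):
C1: 1; C2: 1; C3: 2; C4: 2; C5: 1.
Total tree length = 7.

7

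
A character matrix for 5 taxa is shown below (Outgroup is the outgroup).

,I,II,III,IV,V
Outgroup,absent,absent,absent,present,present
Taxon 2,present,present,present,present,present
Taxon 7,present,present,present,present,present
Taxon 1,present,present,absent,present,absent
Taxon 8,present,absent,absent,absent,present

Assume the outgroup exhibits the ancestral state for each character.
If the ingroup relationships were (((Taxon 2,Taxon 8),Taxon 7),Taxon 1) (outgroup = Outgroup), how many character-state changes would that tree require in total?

Map each character onto (((Taxon 2,Taxon 8),Taxon 7),Taxon 1) (rooted by Outgroup) and count the minimum state changes it requires (Fitch parsimony):
I: 1; II: 2; III: 2; IV: 1; V: 1.
Total tree length = 7.

7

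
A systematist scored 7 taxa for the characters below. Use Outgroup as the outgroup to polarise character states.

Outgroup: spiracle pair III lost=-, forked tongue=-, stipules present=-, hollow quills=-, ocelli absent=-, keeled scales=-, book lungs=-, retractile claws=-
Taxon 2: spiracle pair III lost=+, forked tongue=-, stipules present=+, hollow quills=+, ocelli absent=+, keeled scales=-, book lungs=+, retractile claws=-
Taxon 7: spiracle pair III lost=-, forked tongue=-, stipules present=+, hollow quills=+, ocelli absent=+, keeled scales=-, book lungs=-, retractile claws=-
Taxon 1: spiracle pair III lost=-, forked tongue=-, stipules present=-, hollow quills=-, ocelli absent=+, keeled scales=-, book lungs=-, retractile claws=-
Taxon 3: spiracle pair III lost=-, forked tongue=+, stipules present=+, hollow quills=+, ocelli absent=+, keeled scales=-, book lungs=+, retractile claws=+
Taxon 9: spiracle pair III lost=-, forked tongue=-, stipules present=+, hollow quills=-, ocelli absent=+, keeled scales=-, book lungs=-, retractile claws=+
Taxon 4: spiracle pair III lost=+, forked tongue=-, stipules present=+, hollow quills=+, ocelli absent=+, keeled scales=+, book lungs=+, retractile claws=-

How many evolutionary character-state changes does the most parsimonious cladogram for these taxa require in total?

The outgroup has state '-' for every character, so '+' is the derived state throughout.
spiracle pair III lost: derived state '+' in Taxon 2 and Taxon 4 only — synapomorphy for {Taxon 2, Taxon 4}.
forked tongue: derived state '+' in Taxon 3 only — an autapomorphy, so it tells us nothing about relationships among taxa.
stipules present: derived state '+' in Taxon 2, Taxon 3, Taxon 4, Taxon 7, and Taxon 9 only — synapomorphy for {Taxon 2, Taxon 3, Taxon 4, Taxon 7, Taxon 9}.
hollow quills: derived state '+' in Taxon 2, Taxon 3, Taxon 4, and Taxon 7 only — synapomorphy for {Taxon 2, Taxon 3, Taxon 4, Taxon 7}.
ocelli absent (derived state '+') is shared by all ingroup taxa — unites the whole ingroup.
keeled scales: derived state '+' in Taxon 4 only — an autapomorphy, so it tells us nothing about relationships among taxa.
book lungs: derived state '+' in Taxon 2, Taxon 3, and Taxon 4 only — synapomorphy for {Taxon 2, Taxon 3, Taxon 4}.
retractile claws (state '+') occurs in Taxon 3 and Taxon 9 but conflicts with the nesting implied by the other characters — most parsimoniously interpreted as homoplasy.
Most parsimonious ingroup topology: (((((Taxon 2,Taxon 4),Taxon 3),Taxon 7),Taxon 9),Taxon 1).
Changes per character on this tree: spiracle pair III lost: 1; forked tongue: 1; stipules present: 1; hollow quills: 1; ocelli absent: 1; keeled scales: 1; book lungs: 1; retractile claws: 2.
Total = 9.

9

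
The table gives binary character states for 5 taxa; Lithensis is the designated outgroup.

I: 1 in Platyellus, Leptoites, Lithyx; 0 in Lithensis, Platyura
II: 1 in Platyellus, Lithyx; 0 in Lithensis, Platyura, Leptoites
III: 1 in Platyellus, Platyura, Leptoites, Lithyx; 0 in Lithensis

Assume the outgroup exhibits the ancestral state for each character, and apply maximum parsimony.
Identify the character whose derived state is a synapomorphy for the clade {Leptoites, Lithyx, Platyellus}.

I

The outgroup has state '0' for every character, so '1' is the derived state throughout.
Only Leptoites, Lithyx, and Platyellus show the derived state '1' for I, supporting them as a clade.
II: derived state '1' in Lithyx and Platyellus only — synapomorphy for {Lithyx, Platyellus}.
All ingroup taxa share the derived state '1' for III; it defines the ingroup but does not resolve relationships within it.
Most parsimonious ingroup topology: (((Platyellus,Lithyx),Leptoites),Platyura).
The clade {Leptoites, Lithyx, Platyellus} is supported by I: its derived state '1' occurs in exactly those taxa and in no other taxon (including the outgroup).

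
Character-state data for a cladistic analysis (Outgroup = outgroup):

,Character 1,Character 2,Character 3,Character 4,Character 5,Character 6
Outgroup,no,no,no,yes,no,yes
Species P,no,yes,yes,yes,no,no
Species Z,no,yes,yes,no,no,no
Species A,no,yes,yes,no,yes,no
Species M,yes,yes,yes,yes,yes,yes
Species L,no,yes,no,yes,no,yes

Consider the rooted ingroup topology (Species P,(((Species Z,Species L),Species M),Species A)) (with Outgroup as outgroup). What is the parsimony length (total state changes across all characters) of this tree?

11

Map each character onto (Species P,(((Species Z,Species L),Species M),Species A)) (rooted by Outgroup) and count the minimum state changes it requires (Fitch parsimony):
Character 1: 1; Character 2: 1; Character 3: 2; Character 4: 2; Character 5: 2; Character 6: 3.
Total tree length = 11.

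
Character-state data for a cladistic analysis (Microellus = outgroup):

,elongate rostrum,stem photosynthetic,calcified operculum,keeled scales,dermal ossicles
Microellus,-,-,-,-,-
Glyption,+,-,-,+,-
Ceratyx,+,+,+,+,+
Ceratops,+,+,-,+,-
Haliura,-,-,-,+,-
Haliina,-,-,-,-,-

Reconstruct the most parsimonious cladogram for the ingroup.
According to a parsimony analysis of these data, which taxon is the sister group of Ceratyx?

Ceratops

The outgroup has state '-' for every character, so '+' is the derived state throughout.
elongate rostrum: derived state '+' in Ceratops, Ceratyx, and Glyption only — synapomorphy for {Ceratops, Ceratyx, Glyption}.
Only Ceratops and Ceratyx show the derived state '+' for stem photosynthetic, supporting them as a clade.
calcified operculum: derived state '+' in Ceratyx only — an autapomorphy, so it tells us nothing about relationships among taxa.
Only Ceratops, Ceratyx, Glyption, and Haliura show the derived state '+' for keeled scales, supporting them as a clade.
dermal ossicles (derived state '+') is unique to Ceratyx (autapomorphy; uninformative for grouping).
Most parsimonious ingroup topology: (((Glyption,(Ceratyx,Ceratops)),Haliura),Haliina).
Ceratyx and Ceratops form a cherry on this tree, so they are sister taxa.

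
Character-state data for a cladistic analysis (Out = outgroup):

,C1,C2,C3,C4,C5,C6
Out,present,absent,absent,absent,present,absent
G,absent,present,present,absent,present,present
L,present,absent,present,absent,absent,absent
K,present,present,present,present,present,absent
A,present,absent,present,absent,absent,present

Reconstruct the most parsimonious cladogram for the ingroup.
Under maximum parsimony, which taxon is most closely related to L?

Character polarity is set by the outgroup: the derived state is whichever differs from the outgroup's state, so for C1, C5 the derived state is 'absent', and for the remaining characters it is 'present'.
C1: derived state 'absent' in G only — an autapomorphy, so it tells us nothing about relationships among taxa.
C2 (derived state 'present') is shared by G and K — a synapomorphy uniting that clade.
C3 (derived state 'present') is shared by all ingroup taxa — unites the whole ingroup.
C4 (derived state 'present') is unique to K (autapomorphy; uninformative for grouping).
Only A and L show the derived state 'absent' for C5, supporting them as a clade.
C6 (state 'present') occurs in A and G but conflicts with the nesting implied by the other characters — most parsimoniously interpreted as homoplasy.
Most parsimonious ingroup topology: ((G,K),(L,A)).
L and A form a cherry on this tree, so they are sister taxa.

A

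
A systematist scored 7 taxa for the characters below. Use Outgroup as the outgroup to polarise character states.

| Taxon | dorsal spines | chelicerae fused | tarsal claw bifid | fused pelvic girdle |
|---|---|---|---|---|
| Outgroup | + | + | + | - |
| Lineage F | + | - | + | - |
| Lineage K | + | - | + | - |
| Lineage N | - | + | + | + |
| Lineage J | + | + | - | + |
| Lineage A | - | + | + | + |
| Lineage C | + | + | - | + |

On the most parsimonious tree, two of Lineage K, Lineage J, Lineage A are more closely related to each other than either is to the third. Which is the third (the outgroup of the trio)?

Lineage K

Character polarity is set by the outgroup: the derived state is whichever differs from the outgroup's state, so for dorsal spines, chelicerae fused, tarsal claw bifid the derived state is '-', and for the remaining characters it is '+'.
dorsal spines: derived state '-' in Lineage A and Lineage N only — synapomorphy for {Lineage A, Lineage N}.
chelicerae fused: derived state '-' in Lineage F and Lineage K only — synapomorphy for {Lineage F, Lineage K}.
Only Lineage C and Lineage J show the derived state '-' for tarsal claw bifid, supporting them as a clade.
Only Lineage A, Lineage C, Lineage J, and Lineage N show the derived state '+' for fused pelvic girdle, supporting them as a clade.
Most parsimonious ingroup topology: ((Lineage F,Lineage K),((Lineage N,Lineage A),(Lineage J,Lineage C))).
Lineage J and Lineage A share a more recent common ancestor with each other than either does with Lineage K, so Lineage K is the least closely related of the three.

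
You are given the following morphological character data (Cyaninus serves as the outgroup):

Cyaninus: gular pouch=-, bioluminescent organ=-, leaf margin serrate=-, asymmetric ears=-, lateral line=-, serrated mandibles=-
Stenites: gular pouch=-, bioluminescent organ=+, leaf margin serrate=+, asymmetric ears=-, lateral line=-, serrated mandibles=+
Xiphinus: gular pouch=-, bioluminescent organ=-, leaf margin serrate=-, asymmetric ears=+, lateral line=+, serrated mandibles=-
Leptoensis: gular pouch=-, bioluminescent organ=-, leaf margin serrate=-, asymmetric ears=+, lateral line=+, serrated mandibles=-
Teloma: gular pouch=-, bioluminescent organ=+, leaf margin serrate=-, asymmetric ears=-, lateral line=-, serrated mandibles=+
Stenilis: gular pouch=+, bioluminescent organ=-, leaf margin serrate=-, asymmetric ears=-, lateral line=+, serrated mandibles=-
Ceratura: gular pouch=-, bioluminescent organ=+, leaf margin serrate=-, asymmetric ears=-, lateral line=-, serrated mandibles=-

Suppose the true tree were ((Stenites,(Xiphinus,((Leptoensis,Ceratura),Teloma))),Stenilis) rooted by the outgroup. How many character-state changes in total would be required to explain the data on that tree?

Map each character onto ((Stenites,(Xiphinus,((Leptoensis,Ceratura),Teloma))),Stenilis) (rooted by Cyaninus) and count the minimum state changes it requires (Fitch parsimony):
gular pouch: 1; bioluminescent organ: 3; leaf margin serrate: 1; asymmetric ears: 2; lateral line: 3; serrated mandibles: 2.
Total tree length = 12.

12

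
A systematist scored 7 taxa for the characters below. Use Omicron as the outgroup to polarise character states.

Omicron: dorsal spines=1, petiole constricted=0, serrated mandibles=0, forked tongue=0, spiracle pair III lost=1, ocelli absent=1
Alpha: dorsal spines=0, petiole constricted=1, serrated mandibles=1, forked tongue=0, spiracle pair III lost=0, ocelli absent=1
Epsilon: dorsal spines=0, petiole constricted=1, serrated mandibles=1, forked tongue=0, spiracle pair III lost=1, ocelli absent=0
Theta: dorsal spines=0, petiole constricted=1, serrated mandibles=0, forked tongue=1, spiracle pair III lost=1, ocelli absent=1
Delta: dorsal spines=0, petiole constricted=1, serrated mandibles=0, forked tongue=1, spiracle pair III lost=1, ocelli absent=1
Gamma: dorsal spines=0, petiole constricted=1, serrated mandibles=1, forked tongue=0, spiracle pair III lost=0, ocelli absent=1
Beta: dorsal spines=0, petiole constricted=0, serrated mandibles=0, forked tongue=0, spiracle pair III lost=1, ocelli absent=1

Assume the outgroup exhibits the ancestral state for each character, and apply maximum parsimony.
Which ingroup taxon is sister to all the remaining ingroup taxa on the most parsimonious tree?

Character polarity is set by the outgroup: the derived state is whichever differs from the outgroup's state, so for dorsal spines, spiracle pair III lost, ocelli absent the derived state is '0', and for the remaining characters it is '1'.
dorsal spines (derived state '0') is shared by all ingroup taxa — unites the whole ingroup.
petiole constricted: derived state '1' in Alpha, Delta, Epsilon, Gamma, and Theta only — synapomorphy for {Alpha, Delta, Epsilon, Gamma, Theta}.
serrated mandibles (derived state '1') is shared by Alpha, Epsilon, and Gamma — a synapomorphy uniting that clade.
forked tongue (derived state '1') is shared by Delta and Theta — a synapomorphy uniting that clade.
spiracle pair III lost: derived state '0' in Alpha and Gamma only — synapomorphy for {Alpha, Gamma}.
ocelli absent: derived state '0' in Epsilon only — an autapomorphy, so it tells us nothing about relationships among taxa.
Most parsimonious ingroup topology: ((((Alpha,Gamma),Epsilon),(Theta,Delta)),Beta).
Beta is sister to the clade containing all other ingroup taxa, so it is the earliest-diverging (most basal) ingroup lineage.

Beta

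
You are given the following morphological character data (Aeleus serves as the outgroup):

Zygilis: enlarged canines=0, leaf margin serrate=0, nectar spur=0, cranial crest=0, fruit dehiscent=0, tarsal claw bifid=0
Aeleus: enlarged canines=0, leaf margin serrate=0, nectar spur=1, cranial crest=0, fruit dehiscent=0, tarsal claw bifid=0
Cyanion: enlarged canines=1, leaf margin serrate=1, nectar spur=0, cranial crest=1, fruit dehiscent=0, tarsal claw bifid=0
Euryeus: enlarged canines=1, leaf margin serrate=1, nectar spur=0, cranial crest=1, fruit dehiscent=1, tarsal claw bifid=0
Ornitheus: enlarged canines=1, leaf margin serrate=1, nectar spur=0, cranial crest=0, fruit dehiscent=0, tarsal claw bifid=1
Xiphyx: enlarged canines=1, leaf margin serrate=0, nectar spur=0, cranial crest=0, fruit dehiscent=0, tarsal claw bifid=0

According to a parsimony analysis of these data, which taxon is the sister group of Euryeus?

Cyanion

Character polarity is set by the outgroup: the derived state is whichever differs from the outgroup's state, so for nectar spur the derived state is '0', and for the remaining characters it is '1'.
enlarged canines (derived state '1') is shared by Cyanion, Euryeus, Ornitheus, and Xiphyx — a synapomorphy uniting that clade.
leaf margin serrate: derived state '1' in Cyanion, Euryeus, and Ornitheus only — synapomorphy for {Cyanion, Euryeus, Ornitheus}.
nectar spur (derived state '0') is shared by all ingroup taxa — unites the whole ingroup.
cranial crest (derived state '1') is shared by Cyanion and Euryeus — a synapomorphy uniting that clade.
fruit dehiscent (derived state '1') is unique to Euryeus (autapomorphy; uninformative for grouping).
tarsal claw bifid (derived state '1') is unique to Ornitheus (autapomorphy; uninformative for grouping).
Most parsimonious ingroup topology: ((Xiphyx,((Cyanion,Euryeus),Ornitheus)),Zygilis).
Euryeus and Cyanion form a cherry on this tree, so they are sister taxa.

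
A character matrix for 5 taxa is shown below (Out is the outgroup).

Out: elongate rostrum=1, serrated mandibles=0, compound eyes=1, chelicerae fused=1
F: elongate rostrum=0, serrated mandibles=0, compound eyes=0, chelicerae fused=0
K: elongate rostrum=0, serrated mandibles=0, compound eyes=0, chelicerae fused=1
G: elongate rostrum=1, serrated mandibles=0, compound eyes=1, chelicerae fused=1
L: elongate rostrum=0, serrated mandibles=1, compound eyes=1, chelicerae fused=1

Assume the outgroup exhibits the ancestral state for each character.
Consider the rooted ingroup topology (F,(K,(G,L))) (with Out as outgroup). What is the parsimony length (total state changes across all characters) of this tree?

Map each character onto (F,(K,(G,L))) (rooted by Out) and count the minimum state changes it requires (Fitch parsimony):
elongate rostrum: 2; serrated mandibles: 1; compound eyes: 2; chelicerae fused: 1.
Total tree length = 6.

6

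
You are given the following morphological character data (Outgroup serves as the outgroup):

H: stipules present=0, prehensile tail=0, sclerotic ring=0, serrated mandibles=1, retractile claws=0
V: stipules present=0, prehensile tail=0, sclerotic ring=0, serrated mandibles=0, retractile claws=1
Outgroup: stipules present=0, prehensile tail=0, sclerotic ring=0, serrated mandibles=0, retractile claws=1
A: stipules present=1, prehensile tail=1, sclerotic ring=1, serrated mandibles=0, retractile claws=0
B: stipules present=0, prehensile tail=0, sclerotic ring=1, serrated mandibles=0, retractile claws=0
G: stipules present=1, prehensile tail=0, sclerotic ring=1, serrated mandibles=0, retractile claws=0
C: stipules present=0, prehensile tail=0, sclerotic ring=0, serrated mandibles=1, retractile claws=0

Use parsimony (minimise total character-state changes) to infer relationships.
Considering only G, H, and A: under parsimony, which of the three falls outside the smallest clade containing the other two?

Character polarity is set by the outgroup: the derived state is whichever differs from the outgroup's state, so for retractile claws the derived state is '0', and for the remaining characters it is '1'.
stipules present: derived state '1' in A and G only — synapomorphy for {A, G}.
prehensile tail: derived state '1' in A only — an autapomorphy, so it tells us nothing about relationships among taxa.
Only A, B, and G show the derived state '1' for sclerotic ring, supporting them as a clade.
Only C and H show the derived state '1' for serrated mandibles, supporting them as a clade.
retractile claws: derived state '0' in A, B, C, G, and H only — synapomorphy for {A, B, C, G, H}.
Most parsimonious ingroup topology: ((((A,G),B),(C,H)),V).
G and A share a more recent common ancestor with each other than either does with H, so H is the least closely related of the three.

H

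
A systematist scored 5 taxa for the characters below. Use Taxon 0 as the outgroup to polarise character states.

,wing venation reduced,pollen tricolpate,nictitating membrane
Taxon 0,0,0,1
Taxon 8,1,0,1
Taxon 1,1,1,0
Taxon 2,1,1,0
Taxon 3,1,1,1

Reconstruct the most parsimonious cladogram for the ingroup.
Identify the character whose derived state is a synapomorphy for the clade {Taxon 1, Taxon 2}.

nictitating membrane

Character polarity is set by the outgroup: the derived state is whichever differs from the outgroup's state, so for nictitating membrane the derived state is '0', and for the remaining characters it is '1'.
wing venation reduced (derived state '1') is shared by all ingroup taxa — unites the whole ingroup.
Only Taxon 1, Taxon 2, and Taxon 3 show the derived state '1' for pollen tricolpate, supporting them as a clade.
Only Taxon 1 and Taxon 2 show the derived state '0' for nictitating membrane, supporting them as a clade.
Most parsimonious ingroup topology: (Taxon 8,((Taxon 1,Taxon 2),Taxon 3)).
The clade {Taxon 1, Taxon 2} is supported by nictitating membrane: its derived state '0' occurs in exactly those taxa and in no other taxon (including the outgroup).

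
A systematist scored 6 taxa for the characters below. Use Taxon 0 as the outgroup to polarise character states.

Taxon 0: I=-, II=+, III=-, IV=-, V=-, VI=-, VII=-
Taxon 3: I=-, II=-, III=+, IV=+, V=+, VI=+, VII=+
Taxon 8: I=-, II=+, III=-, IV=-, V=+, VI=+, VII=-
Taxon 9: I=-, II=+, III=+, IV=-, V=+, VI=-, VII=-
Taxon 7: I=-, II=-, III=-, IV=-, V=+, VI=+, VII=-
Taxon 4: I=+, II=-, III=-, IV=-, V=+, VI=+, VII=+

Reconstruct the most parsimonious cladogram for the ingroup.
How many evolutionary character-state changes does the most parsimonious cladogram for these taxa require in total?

Character polarity is set by the outgroup: the derived state is whichever differs from the outgroup's state, so for II the derived state is '-', and for the remaining characters it is '+'.
I: derived state '+' in Taxon 4 only — an autapomorphy, so it tells us nothing about relationships among taxa.
II: derived state '-' in Taxon 3, Taxon 4, and Taxon 7 only — synapomorphy for {Taxon 3, Taxon 4, Taxon 7}.
III (state '+') occurs in Taxon 3 and Taxon 9 but conflicts with the nesting implied by the other characters — most parsimoniously interpreted as homoplasy.
IV (derived state '+') is unique to Taxon 3 (autapomorphy; uninformative for grouping).
All ingroup taxa share the derived state '+' for V; it defines the ingroup but does not resolve relationships within it.
VI (derived state '+') is shared by Taxon 3, Taxon 4, Taxon 7, and Taxon 8 — a synapomorphy uniting that clade.
VII: derived state '+' in Taxon 3 and Taxon 4 only — synapomorphy for {Taxon 3, Taxon 4}.
Most parsimonious ingroup topology: ((((Taxon 3,Taxon 4),Taxon 7),Taxon 8),Taxon 9).
Changes per character on this tree: I: 1; II: 1; III: 2; IV: 1; V: 1; VI: 1; VII: 1.
Total = 8.

8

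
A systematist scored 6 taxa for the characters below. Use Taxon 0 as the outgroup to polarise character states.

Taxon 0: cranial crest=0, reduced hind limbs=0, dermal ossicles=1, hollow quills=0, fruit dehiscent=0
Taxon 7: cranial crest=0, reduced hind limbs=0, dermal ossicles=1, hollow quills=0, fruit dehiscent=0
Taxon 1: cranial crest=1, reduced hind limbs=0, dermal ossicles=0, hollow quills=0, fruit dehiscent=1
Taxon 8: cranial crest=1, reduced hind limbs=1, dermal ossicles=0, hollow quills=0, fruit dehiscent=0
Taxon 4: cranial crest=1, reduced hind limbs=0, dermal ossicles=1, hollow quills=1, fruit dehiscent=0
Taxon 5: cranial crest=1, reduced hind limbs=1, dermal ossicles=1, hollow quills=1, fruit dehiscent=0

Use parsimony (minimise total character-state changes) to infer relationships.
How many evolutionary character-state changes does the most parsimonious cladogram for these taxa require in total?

Character polarity is set by the outgroup: the derived state is whichever differs from the outgroup's state, so for dermal ossicles the derived state is '0', and for the remaining characters it is '1'.
Only Taxon 1, Taxon 4, Taxon 5, and Taxon 8 show the derived state '1' for cranial crest, supporting them as a clade.
reduced hind limbs (state '1') occurs in Taxon 5 and Taxon 8 but conflicts with the nesting implied by the other characters — most parsimoniously interpreted as homoplasy.
dermal ossicles (derived state '0') is shared by Taxon 1 and Taxon 8 — a synapomorphy uniting that clade.
Only Taxon 4 and Taxon 5 show the derived state '1' for hollow quills, supporting them as a clade.
fruit dehiscent (derived state '1') is unique to Taxon 1 (autapomorphy; uninformative for grouping).
Most parsimonious ingroup topology: (Taxon 7,((Taxon 1,Taxon 8),(Taxon 4,Taxon 5))).
Changes per character on this tree: cranial crest: 1; reduced hind limbs: 2; dermal ossicles: 1; hollow quills: 1; fruit dehiscent: 1.
Total = 6.

6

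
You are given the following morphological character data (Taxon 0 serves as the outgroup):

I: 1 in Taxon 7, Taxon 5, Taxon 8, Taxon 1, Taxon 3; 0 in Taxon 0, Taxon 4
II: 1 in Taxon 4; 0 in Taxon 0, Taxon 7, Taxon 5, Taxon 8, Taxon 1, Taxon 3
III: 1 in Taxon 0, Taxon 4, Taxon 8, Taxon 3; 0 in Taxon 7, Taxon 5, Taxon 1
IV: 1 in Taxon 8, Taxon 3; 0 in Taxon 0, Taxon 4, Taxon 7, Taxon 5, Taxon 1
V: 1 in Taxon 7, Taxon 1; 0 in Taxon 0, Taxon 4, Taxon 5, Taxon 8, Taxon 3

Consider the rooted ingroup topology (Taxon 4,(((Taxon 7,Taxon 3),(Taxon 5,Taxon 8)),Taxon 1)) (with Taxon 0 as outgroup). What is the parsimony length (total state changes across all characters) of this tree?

9

Map each character onto (Taxon 4,(((Taxon 7,Taxon 3),(Taxon 5,Taxon 8)),Taxon 1)) (rooted by Taxon 0) and count the minimum state changes it requires (Fitch parsimony):
I: 1; II: 1; III: 3; IV: 2; V: 2.
Total tree length = 9.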